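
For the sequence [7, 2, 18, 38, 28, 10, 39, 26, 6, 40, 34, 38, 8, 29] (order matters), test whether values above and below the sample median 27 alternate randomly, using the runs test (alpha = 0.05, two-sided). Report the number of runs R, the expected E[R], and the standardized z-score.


Step 1: Compute median = 27; label A = above, B = below.
Labels in order: BBBAABABBAAABA  (n_A = 7, n_B = 7)
Step 2: Count runs R = 8.
Step 3: Under H0 (random ordering), E[R] = 2*n_A*n_B/(n_A+n_B) + 1 = 2*7*7/14 + 1 = 8.0000.
        Var[R] = 2*n_A*n_B*(2*n_A*n_B - n_A - n_B) / ((n_A+n_B)^2 * (n_A+n_B-1)) = 8232/2548 = 3.2308.
        SD[R] = 1.7974.
Step 4: R = E[R], so z = 0 with no continuity correction.
Step 5: Two-sided p-value via normal approximation = 2*(1 - Phi(|z|)) = 1.000000.
Step 6: alpha = 0.05. fail to reject H0.

R = 8, z = 0.0000, p = 1.000000, fail to reject H0.


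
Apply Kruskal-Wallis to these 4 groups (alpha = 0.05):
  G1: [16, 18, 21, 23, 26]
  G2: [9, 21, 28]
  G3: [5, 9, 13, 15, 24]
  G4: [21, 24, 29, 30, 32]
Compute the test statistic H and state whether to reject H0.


Step 1: Combine all N = 18 observations and assign midranks.
sorted (value, group, rank): (5,G3,1), (9,G2,2.5), (9,G3,2.5), (13,G3,4), (15,G3,5), (16,G1,6), (18,G1,7), (21,G1,9), (21,G2,9), (21,G4,9), (23,G1,11), (24,G3,12.5), (24,G4,12.5), (26,G1,14), (28,G2,15), (29,G4,16), (30,G4,17), (32,G4,18)
Step 2: Sum ranks within each group.
R_1 = 47 (n_1 = 5)
R_2 = 26.5 (n_2 = 3)
R_3 = 25 (n_3 = 5)
R_4 = 72.5 (n_4 = 5)
Step 3: H = 12/(N(N+1)) * sum(R_i^2/n_i) - 3(N+1)
     = 12/(18*19) * (47^2/5 + 26.5^2/3 + 25^2/5 + 72.5^2/5) - 3*19
     = 0.035088 * 1852.13 - 57
     = 7.987135.
Step 4: Ties present; correction factor C = 1 - 36/(18^3 - 18) = 0.993808. Corrected H = 7.987135 / 0.993808 = 8.036899.
Step 5: Under H0, H ~ chi^2(3); p-value = 0.045255.
Step 6: alpha = 0.05. reject H0.

H = 8.0369, df = 3, p = 0.045255, reject H0.


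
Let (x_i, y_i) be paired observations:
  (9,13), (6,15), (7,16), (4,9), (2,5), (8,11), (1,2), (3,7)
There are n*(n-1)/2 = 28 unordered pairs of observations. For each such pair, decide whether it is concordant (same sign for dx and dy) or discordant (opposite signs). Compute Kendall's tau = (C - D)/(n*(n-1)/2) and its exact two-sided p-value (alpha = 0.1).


Step 1: Enumerate the 28 unordered pairs (i,j) with i<j and classify each by sign(x_j-x_i) * sign(y_j-y_i).
  (1,2):dx=-3,dy=+2->D; (1,3):dx=-2,dy=+3->D; (1,4):dx=-5,dy=-4->C; (1,5):dx=-7,dy=-8->C
  (1,6):dx=-1,dy=-2->C; (1,7):dx=-8,dy=-11->C; (1,8):dx=-6,dy=-6->C; (2,3):dx=+1,dy=+1->C
  (2,4):dx=-2,dy=-6->C; (2,5):dx=-4,dy=-10->C; (2,6):dx=+2,dy=-4->D; (2,7):dx=-5,dy=-13->C
  (2,8):dx=-3,dy=-8->C; (3,4):dx=-3,dy=-7->C; (3,5):dx=-5,dy=-11->C; (3,6):dx=+1,dy=-5->D
  (3,7):dx=-6,dy=-14->C; (3,8):dx=-4,dy=-9->C; (4,5):dx=-2,dy=-4->C; (4,6):dx=+4,dy=+2->C
  (4,7):dx=-3,dy=-7->C; (4,8):dx=-1,dy=-2->C; (5,6):dx=+6,dy=+6->C; (5,7):dx=-1,dy=-3->C
  (5,8):dx=+1,dy=+2->C; (6,7):dx=-7,dy=-9->C; (6,8):dx=-5,dy=-4->C; (7,8):dx=+2,dy=+5->C
Step 2: C = 24, D = 4, total pairs = 28.
Step 3: tau = (C - D)/(n(n-1)/2) = (24 - 4)/28 = 0.714286.
Step 4: Exact two-sided p-value (enumerate n! = 40320 permutations of y under H0): p = 0.014137.
Step 5: alpha = 0.1. reject H0.

tau_b = 0.7143 (C=24, D=4), p = 0.014137, reject H0.


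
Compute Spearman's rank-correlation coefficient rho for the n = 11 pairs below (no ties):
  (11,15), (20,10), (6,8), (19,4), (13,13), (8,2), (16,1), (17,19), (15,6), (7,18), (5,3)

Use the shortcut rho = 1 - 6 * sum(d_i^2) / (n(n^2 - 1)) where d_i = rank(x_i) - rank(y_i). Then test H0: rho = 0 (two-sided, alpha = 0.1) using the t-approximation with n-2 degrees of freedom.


Step 1: Rank x and y separately (midranks; no ties here).
rank(x): 11->5, 20->11, 6->2, 19->10, 13->6, 8->4, 16->8, 17->9, 15->7, 7->3, 5->1
rank(y): 15->9, 10->7, 8->6, 4->4, 13->8, 2->2, 1->1, 19->11, 6->5, 18->10, 3->3
Step 2: d_i = R_x(i) - R_y(i); compute d_i^2.
  (5-9)^2=16, (11-7)^2=16, (2-6)^2=16, (10-4)^2=36, (6-8)^2=4, (4-2)^2=4, (8-1)^2=49, (9-11)^2=4, (7-5)^2=4, (3-10)^2=49, (1-3)^2=4
sum(d^2) = 202.
Step 3: rho = 1 - 6*202 / (11*(11^2 - 1)) = 1 - 1212/1320 = 0.081818.
Step 4: Under H0, t = rho * sqrt((n-2)/(1-rho^2)) = 0.2463 ~ t(9).
Step 5: Two-sided p-value from the t-distribution with 9 df = 0.810990.
Step 6: alpha = 0.1. fail to reject H0.

rho = 0.0818, p = 0.810990, fail to reject H0 at alpha = 0.1.


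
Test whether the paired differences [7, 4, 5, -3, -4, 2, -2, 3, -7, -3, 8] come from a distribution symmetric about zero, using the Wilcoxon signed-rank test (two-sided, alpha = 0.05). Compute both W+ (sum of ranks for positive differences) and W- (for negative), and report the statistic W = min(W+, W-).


Step 1: Drop any zero differences (none here) and take |d_i|.
|d| = [7, 4, 5, 3, 4, 2, 2, 3, 7, 3, 8]
Step 2: Midrank |d_i| (ties get averaged ranks).
ranks: |7|->9.5, |4|->6.5, |5|->8, |3|->4, |4|->6.5, |2|->1.5, |2|->1.5, |3|->4, |7|->9.5, |3|->4, |8|->11
Step 3: Attach original signs; sum ranks with positive sign and with negative sign.
W+ = 9.5 + 6.5 + 8 + 1.5 + 4 + 11 = 40.5
W- = 4 + 6.5 + 1.5 + 9.5 + 4 = 25.5
(Check: W+ + W- = 66 should equal n(n+1)/2 = 66.)
Step 4: Test statistic W = min(W+, W-) = 25.5.
Step 5: Ties in |d|, so use the tie-corrected normal approximation.
        E[W] = n(n+1)/4 = 11*12/4 = 33.
        Tie groups: |d|=2 (t=2), |d|=3 (t=3), |d|=4 (t=2), |d|=7 (t=2); sum(t^3 - t) = 42.
        Var[W] = n(n+1)(2n+1)/24 - sum(t^3-t)/48 = 3036/24 - 42/48 = 125.625.
        z = (W - E[W]) / sqrt(Var[W]) = (25.5 - 33) / 11.2083 = -0.6691.
        Two-sided p = 2*Phi(z) = 0.503400.
Step 6: alpha = 0.05. fail to reject H0.

W+ = 40.5, W- = 25.5, W = min = 25.5, p = 0.503400, fail to reject H0.


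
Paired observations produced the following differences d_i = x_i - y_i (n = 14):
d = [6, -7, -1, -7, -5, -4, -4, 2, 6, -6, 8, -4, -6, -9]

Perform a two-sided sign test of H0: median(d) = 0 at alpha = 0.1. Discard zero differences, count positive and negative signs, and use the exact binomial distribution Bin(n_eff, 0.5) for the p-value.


Step 1: Discard zero differences. Original n = 14; n_eff = number of nonzero differences = 14.
Nonzero differences (with sign): +6, -7, -1, -7, -5, -4, -4, +2, +6, -6, +8, -4, -6, -9
Step 2: Count signs: positive = 4, negative = 10.
Step 3: Under H0: P(positive) = 0.5, so the number of positives S ~ Bin(14, 0.5).
Step 4: Two-sided exact p-value = sum of Bin(14,0.5) probabilities at or below the observed probability = 0.179565.
Step 5: alpha = 0.1. fail to reject H0.

n_eff = 14, pos = 4, neg = 10, p = 0.179565, fail to reject H0.


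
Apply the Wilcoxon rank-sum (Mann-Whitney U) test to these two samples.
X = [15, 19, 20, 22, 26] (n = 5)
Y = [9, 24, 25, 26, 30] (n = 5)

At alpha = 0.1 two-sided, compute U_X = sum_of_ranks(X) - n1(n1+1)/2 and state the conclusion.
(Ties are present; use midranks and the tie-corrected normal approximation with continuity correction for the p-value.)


Step 1: Combine and sort all 10 observations; assign midranks.
sorted (value, group): (9,Y), (15,X), (19,X), (20,X), (22,X), (24,Y), (25,Y), (26,X), (26,Y), (30,Y)
ranks: 9->1, 15->2, 19->3, 20->4, 22->5, 24->6, 25->7, 26->8.5, 26->8.5, 30->10
Step 2: Rank sum for X: R1 = 2 + 3 + 4 + 5 + 8.5 = 22.5.
Step 3: U_X = R1 - n1(n1+1)/2 = 22.5 - 5*6/2 = 22.5 - 15 = 7.5.
       U_Y = n1*n2 - U_X = 25 - 7.5 = 17.5.
Step 4: Ties are present, so use the tie-corrected normal approximation (with continuity correction) for the p-value.
Step 5: p-value = 0.345742; compare to alpha = 0.1. fail to reject H0.

U_X = 7.5, p = 0.345742, fail to reject H0 at alpha = 0.1.


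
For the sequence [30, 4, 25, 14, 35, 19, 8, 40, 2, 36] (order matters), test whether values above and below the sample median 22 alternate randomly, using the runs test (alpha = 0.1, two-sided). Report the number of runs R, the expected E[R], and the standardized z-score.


Step 1: Compute median = 22; label A = above, B = below.
Labels in order: ABABABBABA  (n_A = 5, n_B = 5)
Step 2: Count runs R = 9.
Step 3: Under H0 (random ordering), E[R] = 2*n_A*n_B/(n_A+n_B) + 1 = 2*5*5/10 + 1 = 6.0000.
        Var[R] = 2*n_A*n_B*(2*n_A*n_B - n_A - n_B) / ((n_A+n_B)^2 * (n_A+n_B-1)) = 2000/900 = 2.2222.
        SD[R] = 1.4907.
Step 4: Continuity-corrected z = (R - 0.5 - E[R]) / SD[R] = (9 - 0.5 - 6.0000) / 1.4907 = 1.6771.
Step 5: Two-sided p-value via normal approximation = 2*(1 - Phi(|z|)) = 0.093533.
Step 6: alpha = 0.1. reject H0.

R = 9, z = 1.6771, p = 0.093533, reject H0.


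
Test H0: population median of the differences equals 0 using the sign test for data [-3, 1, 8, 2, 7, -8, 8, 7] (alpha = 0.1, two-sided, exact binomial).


Step 1: Discard zero differences. Original n = 8; n_eff = number of nonzero differences = 8.
Nonzero differences (with sign): -3, +1, +8, +2, +7, -8, +8, +7
Step 2: Count signs: positive = 6, negative = 2.
Step 3: Under H0: P(positive) = 0.5, so the number of positives S ~ Bin(8, 0.5).
Step 4: Two-sided exact p-value = sum of Bin(8,0.5) probabilities at or below the observed probability = 0.289062.
Step 5: alpha = 0.1. fail to reject H0.

n_eff = 8, pos = 6, neg = 2, p = 0.289062, fail to reject H0.


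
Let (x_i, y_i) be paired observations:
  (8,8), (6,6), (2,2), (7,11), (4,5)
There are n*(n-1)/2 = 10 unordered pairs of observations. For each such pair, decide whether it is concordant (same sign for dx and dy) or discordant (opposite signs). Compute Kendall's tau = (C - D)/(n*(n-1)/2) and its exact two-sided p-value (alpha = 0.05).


Step 1: Enumerate the 10 unordered pairs (i,j) with i<j and classify each by sign(x_j-x_i) * sign(y_j-y_i).
  (1,2):dx=-2,dy=-2->C; (1,3):dx=-6,dy=-6->C; (1,4):dx=-1,dy=+3->D; (1,5):dx=-4,dy=-3->C
  (2,3):dx=-4,dy=-4->C; (2,4):dx=+1,dy=+5->C; (2,5):dx=-2,dy=-1->C; (3,4):dx=+5,dy=+9->C
  (3,5):dx=+2,dy=+3->C; (4,5):dx=-3,dy=-6->C
Step 2: C = 9, D = 1, total pairs = 10.
Step 3: tau = (C - D)/(n(n-1)/2) = (9 - 1)/10 = 0.800000.
Step 4: Exact two-sided p-value (enumerate n! = 120 permutations of y under H0): p = 0.083333.
Step 5: alpha = 0.05. fail to reject H0.

tau_b = 0.8000 (C=9, D=1), p = 0.083333, fail to reject H0.


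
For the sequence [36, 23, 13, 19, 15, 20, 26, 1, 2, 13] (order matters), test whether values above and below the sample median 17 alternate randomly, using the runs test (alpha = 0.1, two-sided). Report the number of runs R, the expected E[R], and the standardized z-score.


Step 1: Compute median = 17; label A = above, B = below.
Labels in order: AABABAABBB  (n_A = 5, n_B = 5)
Step 2: Count runs R = 6.
Step 3: Under H0 (random ordering), E[R] = 2*n_A*n_B/(n_A+n_B) + 1 = 2*5*5/10 + 1 = 6.0000.
        Var[R] = 2*n_A*n_B*(2*n_A*n_B - n_A - n_B) / ((n_A+n_B)^2 * (n_A+n_B-1)) = 2000/900 = 2.2222.
        SD[R] = 1.4907.
Step 4: R = E[R], so z = 0 with no continuity correction.
Step 5: Two-sided p-value via normal approximation = 2*(1 - Phi(|z|)) = 1.000000.
Step 6: alpha = 0.1. fail to reject H0.

R = 6, z = 0.0000, p = 1.000000, fail to reject H0.


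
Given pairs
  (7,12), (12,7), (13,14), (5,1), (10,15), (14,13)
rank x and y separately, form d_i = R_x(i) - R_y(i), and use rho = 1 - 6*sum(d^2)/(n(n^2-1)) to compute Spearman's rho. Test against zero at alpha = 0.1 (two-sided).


Step 1: Rank x and y separately (midranks; no ties here).
rank(x): 7->2, 12->4, 13->5, 5->1, 10->3, 14->6
rank(y): 12->3, 7->2, 14->5, 1->1, 15->6, 13->4
Step 2: d_i = R_x(i) - R_y(i); compute d_i^2.
  (2-3)^2=1, (4-2)^2=4, (5-5)^2=0, (1-1)^2=0, (3-6)^2=9, (6-4)^2=4
sum(d^2) = 18.
Step 3: rho = 1 - 6*18 / (6*(6^2 - 1)) = 1 - 108/210 = 0.485714.
Step 4: Under H0, t = rho * sqrt((n-2)/(1-rho^2)) = 1.1113 ~ t(4).
Step 5: Two-sided p-value from the t-distribution with 4 df = 0.328723.
Step 6: alpha = 0.1. fail to reject H0.

rho = 0.4857, p = 0.328723, fail to reject H0 at alpha = 0.1.


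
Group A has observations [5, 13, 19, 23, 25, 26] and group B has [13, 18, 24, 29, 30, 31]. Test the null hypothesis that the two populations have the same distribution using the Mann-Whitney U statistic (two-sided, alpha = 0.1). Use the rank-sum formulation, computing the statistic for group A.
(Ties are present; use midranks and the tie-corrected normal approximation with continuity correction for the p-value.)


Step 1: Combine and sort all 12 observations; assign midranks.
sorted (value, group): (5,X), (13,X), (13,Y), (18,Y), (19,X), (23,X), (24,Y), (25,X), (26,X), (29,Y), (30,Y), (31,Y)
ranks: 5->1, 13->2.5, 13->2.5, 18->4, 19->5, 23->6, 24->7, 25->8, 26->9, 29->10, 30->11, 31->12
Step 2: Rank sum for X: R1 = 1 + 2.5 + 5 + 6 + 8 + 9 = 31.5.
Step 3: U_X = R1 - n1(n1+1)/2 = 31.5 - 6*7/2 = 31.5 - 21 = 10.5.
       U_Y = n1*n2 - U_X = 36 - 10.5 = 25.5.
Step 4: Ties are present, so use the tie-corrected normal approximation (with continuity correction) for the p-value.
Step 5: p-value = 0.261496; compare to alpha = 0.1. fail to reject H0.

U_X = 10.5, p = 0.261496, fail to reject H0 at alpha = 0.1.


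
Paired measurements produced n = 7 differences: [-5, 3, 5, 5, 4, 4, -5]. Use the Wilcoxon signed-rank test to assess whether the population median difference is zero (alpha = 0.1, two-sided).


Step 1: Drop any zero differences (none here) and take |d_i|.
|d| = [5, 3, 5, 5, 4, 4, 5]
Step 2: Midrank |d_i| (ties get averaged ranks).
ranks: |5|->5.5, |3|->1, |5|->5.5, |5|->5.5, |4|->2.5, |4|->2.5, |5|->5.5
Step 3: Attach original signs; sum ranks with positive sign and with negative sign.
W+ = 1 + 5.5 + 5.5 + 2.5 + 2.5 = 17
W- = 5.5 + 5.5 = 11
(Check: W+ + W- = 28 should equal n(n+1)/2 = 28.)
Step 4: Test statistic W = min(W+, W-) = 11.
Step 5: Ties in |d|, so use the tie-corrected normal approximation.
        E[W] = n(n+1)/4 = 7*8/4 = 14.
        Tie groups: |d|=4 (t=2), |d|=5 (t=4); sum(t^3 - t) = 66.
        Var[W] = n(n+1)(2n+1)/24 - sum(t^3-t)/48 = 840/24 - 66/48 = 33.625.
        z = (W - E[W]) / sqrt(Var[W]) = (11 - 14) / 5.7987 = -0.5174.
        Two-sided p = 2*Phi(z) = 0.604907.
Step 6: alpha = 0.1. fail to reject H0.

W+ = 17, W- = 11, W = min = 11, p = 0.604907, fail to reject H0.


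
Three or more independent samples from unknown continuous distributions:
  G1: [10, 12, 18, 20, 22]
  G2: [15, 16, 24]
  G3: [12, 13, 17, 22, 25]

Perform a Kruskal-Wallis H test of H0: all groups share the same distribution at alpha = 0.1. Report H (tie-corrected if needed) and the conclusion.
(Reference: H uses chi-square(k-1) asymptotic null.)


Step 1: Combine all N = 13 observations and assign midranks.
sorted (value, group, rank): (10,G1,1), (12,G1,2.5), (12,G3,2.5), (13,G3,4), (15,G2,5), (16,G2,6), (17,G3,7), (18,G1,8), (20,G1,9), (22,G1,10.5), (22,G3,10.5), (24,G2,12), (25,G3,13)
Step 2: Sum ranks within each group.
R_1 = 31 (n_1 = 5)
R_2 = 23 (n_2 = 3)
R_3 = 37 (n_3 = 5)
Step 3: H = 12/(N(N+1)) * sum(R_i^2/n_i) - 3(N+1)
     = 12/(13*14) * (31^2/5 + 23^2/3 + 37^2/5) - 3*14
     = 0.065934 * 642.333 - 42
     = 0.351648.
Step 4: Ties present; correction factor C = 1 - 12/(13^3 - 13) = 0.994505. Corrected H = 0.351648 / 0.994505 = 0.353591.
Step 5: Under H0, H ~ chi^2(2); p-value = 0.837951.
Step 6: alpha = 0.1. fail to reject H0.

H = 0.3536, df = 2, p = 0.837951, fail to reject H0.


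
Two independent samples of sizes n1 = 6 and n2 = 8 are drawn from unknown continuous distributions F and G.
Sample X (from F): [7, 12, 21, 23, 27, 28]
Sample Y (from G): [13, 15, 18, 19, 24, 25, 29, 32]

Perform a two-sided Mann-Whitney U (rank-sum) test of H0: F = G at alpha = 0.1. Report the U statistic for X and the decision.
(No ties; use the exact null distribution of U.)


Step 1: Combine and sort all 14 observations; assign midranks.
sorted (value, group): (7,X), (12,X), (13,Y), (15,Y), (18,Y), (19,Y), (21,X), (23,X), (24,Y), (25,Y), (27,X), (28,X), (29,Y), (32,Y)
ranks: 7->1, 12->2, 13->3, 15->4, 18->5, 19->6, 21->7, 23->8, 24->9, 25->10, 27->11, 28->12, 29->13, 32->14
Step 2: Rank sum for X: R1 = 1 + 2 + 7 + 8 + 11 + 12 = 41.
Step 3: U_X = R1 - n1(n1+1)/2 = 41 - 6*7/2 = 41 - 21 = 20.
       U_Y = n1*n2 - U_X = 48 - 20 = 28.
Step 4: No ties, so the exact null distribution of U (based on enumerating the C(14,6) = 3003 equally likely rank assignments) gives the two-sided p-value.
Step 5: p-value = 0.662005; compare to alpha = 0.1. fail to reject H0.

U_X = 20, p = 0.662005, fail to reject H0 at alpha = 0.1.


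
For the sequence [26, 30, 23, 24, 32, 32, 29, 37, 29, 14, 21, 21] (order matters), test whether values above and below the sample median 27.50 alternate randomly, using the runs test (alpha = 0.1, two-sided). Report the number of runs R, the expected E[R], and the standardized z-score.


Step 1: Compute median = 27.50; label A = above, B = below.
Labels in order: BABBAAAAABBB  (n_A = 6, n_B = 6)
Step 2: Count runs R = 5.
Step 3: Under H0 (random ordering), E[R] = 2*n_A*n_B/(n_A+n_B) + 1 = 2*6*6/12 + 1 = 7.0000.
        Var[R] = 2*n_A*n_B*(2*n_A*n_B - n_A - n_B) / ((n_A+n_B)^2 * (n_A+n_B-1)) = 4320/1584 = 2.7273.
        SD[R] = 1.6514.
Step 4: Continuity-corrected z = (R + 0.5 - E[R]) / SD[R] = (5 + 0.5 - 7.0000) / 1.6514 = -0.9083.
Step 5: Two-sided p-value via normal approximation = 2*(1 - Phi(|z|)) = 0.363722.
Step 6: alpha = 0.1. fail to reject H0.

R = 5, z = -0.9083, p = 0.363722, fail to reject H0.


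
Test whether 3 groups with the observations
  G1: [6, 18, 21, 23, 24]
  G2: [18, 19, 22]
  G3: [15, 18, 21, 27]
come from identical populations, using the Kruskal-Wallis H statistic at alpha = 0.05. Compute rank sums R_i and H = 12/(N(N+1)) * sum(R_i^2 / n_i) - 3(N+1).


Step 1: Combine all N = 12 observations and assign midranks.
sorted (value, group, rank): (6,G1,1), (15,G3,2), (18,G1,4), (18,G2,4), (18,G3,4), (19,G2,6), (21,G1,7.5), (21,G3,7.5), (22,G2,9), (23,G1,10), (24,G1,11), (27,G3,12)
Step 2: Sum ranks within each group.
R_1 = 33.5 (n_1 = 5)
R_2 = 19 (n_2 = 3)
R_3 = 25.5 (n_3 = 4)
Step 3: H = 12/(N(N+1)) * sum(R_i^2/n_i) - 3(N+1)
     = 12/(12*13) * (33.5^2/5 + 19^2/3 + 25.5^2/4) - 3*13
     = 0.076923 * 507.346 - 39
     = 0.026603.
Step 4: Ties present; correction factor C = 1 - 30/(12^3 - 12) = 0.982517. Corrected H = 0.026603 / 0.982517 = 0.027076.
Step 5: Under H0, H ~ chi^2(2); p-value = 0.986553.
Step 6: alpha = 0.05. fail to reject H0.

H = 0.0271, df = 2, p = 0.986553, fail to reject H0.


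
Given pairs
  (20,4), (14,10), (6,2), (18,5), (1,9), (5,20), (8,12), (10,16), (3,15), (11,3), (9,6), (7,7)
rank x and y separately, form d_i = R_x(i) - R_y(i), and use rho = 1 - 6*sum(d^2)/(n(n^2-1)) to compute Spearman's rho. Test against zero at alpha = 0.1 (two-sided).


Step 1: Rank x and y separately (midranks; no ties here).
rank(x): 20->12, 14->10, 6->4, 18->11, 1->1, 5->3, 8->6, 10->8, 3->2, 11->9, 9->7, 7->5
rank(y): 4->3, 10->8, 2->1, 5->4, 9->7, 20->12, 12->9, 16->11, 15->10, 3->2, 6->5, 7->6
Step 2: d_i = R_x(i) - R_y(i); compute d_i^2.
  (12-3)^2=81, (10-8)^2=4, (4-1)^2=9, (11-4)^2=49, (1-7)^2=36, (3-12)^2=81, (6-9)^2=9, (8-11)^2=9, (2-10)^2=64, (9-2)^2=49, (7-5)^2=4, (5-6)^2=1
sum(d^2) = 396.
Step 3: rho = 1 - 6*396 / (12*(12^2 - 1)) = 1 - 2376/1716 = -0.384615.
Step 4: Under H0, t = rho * sqrt((n-2)/(1-rho^2)) = -1.3176 ~ t(10).
Step 5: Two-sided p-value from the t-distribution with 10 df = 0.217020.
Step 6: alpha = 0.1. fail to reject H0.

rho = -0.3846, p = 0.217020, fail to reject H0 at alpha = 0.1.


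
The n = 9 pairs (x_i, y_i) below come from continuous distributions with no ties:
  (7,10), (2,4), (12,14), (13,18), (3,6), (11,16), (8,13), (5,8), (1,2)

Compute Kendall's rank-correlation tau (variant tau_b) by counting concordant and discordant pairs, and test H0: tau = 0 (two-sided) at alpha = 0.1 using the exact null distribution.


Step 1: Enumerate the 36 unordered pairs (i,j) with i<j and classify each by sign(x_j-x_i) * sign(y_j-y_i).
  (1,2):dx=-5,dy=-6->C; (1,3):dx=+5,dy=+4->C; (1,4):dx=+6,dy=+8->C; (1,5):dx=-4,dy=-4->C
  (1,6):dx=+4,dy=+6->C; (1,7):dx=+1,dy=+3->C; (1,8):dx=-2,dy=-2->C; (1,9):dx=-6,dy=-8->C
  (2,3):dx=+10,dy=+10->C; (2,4):dx=+11,dy=+14->C; (2,5):dx=+1,dy=+2->C; (2,6):dx=+9,dy=+12->C
  (2,7):dx=+6,dy=+9->C; (2,8):dx=+3,dy=+4->C; (2,9):dx=-1,dy=-2->C; (3,4):dx=+1,dy=+4->C
  (3,5):dx=-9,dy=-8->C; (3,6):dx=-1,dy=+2->D; (3,7):dx=-4,dy=-1->C; (3,8):dx=-7,dy=-6->C
  (3,9):dx=-11,dy=-12->C; (4,5):dx=-10,dy=-12->C; (4,6):dx=-2,dy=-2->C; (4,7):dx=-5,dy=-5->C
  (4,8):dx=-8,dy=-10->C; (4,9):dx=-12,dy=-16->C; (5,6):dx=+8,dy=+10->C; (5,7):dx=+5,dy=+7->C
  (5,8):dx=+2,dy=+2->C; (5,9):dx=-2,dy=-4->C; (6,7):dx=-3,dy=-3->C; (6,8):dx=-6,dy=-8->C
  (6,9):dx=-10,dy=-14->C; (7,8):dx=-3,dy=-5->C; (7,9):dx=-7,dy=-11->C; (8,9):dx=-4,dy=-6->C
Step 2: C = 35, D = 1, total pairs = 36.
Step 3: tau = (C - D)/(n(n-1)/2) = (35 - 1)/36 = 0.944444.
Step 4: Exact two-sided p-value (enumerate n! = 362880 permutations of y under H0): p = 0.000050.
Step 5: alpha = 0.1. reject H0.

tau_b = 0.9444 (C=35, D=1), p = 0.000050, reject H0.


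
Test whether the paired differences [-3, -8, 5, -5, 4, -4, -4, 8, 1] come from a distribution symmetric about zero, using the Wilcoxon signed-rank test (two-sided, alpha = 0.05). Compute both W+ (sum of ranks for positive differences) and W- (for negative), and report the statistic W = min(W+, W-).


Step 1: Drop any zero differences (none here) and take |d_i|.
|d| = [3, 8, 5, 5, 4, 4, 4, 8, 1]
Step 2: Midrank |d_i| (ties get averaged ranks).
ranks: |3|->2, |8|->8.5, |5|->6.5, |5|->6.5, |4|->4, |4|->4, |4|->4, |8|->8.5, |1|->1
Step 3: Attach original signs; sum ranks with positive sign and with negative sign.
W+ = 6.5 + 4 + 8.5 + 1 = 20
W- = 2 + 8.5 + 6.5 + 4 + 4 = 25
(Check: W+ + W- = 45 should equal n(n+1)/2 = 45.)
Step 4: Test statistic W = min(W+, W-) = 20.
Step 5: Ties in |d|, so use the tie-corrected normal approximation.
        E[W] = n(n+1)/4 = 9*10/4 = 22.5.
        Tie groups: |d|=4 (t=3), |d|=5 (t=2), |d|=8 (t=2); sum(t^3 - t) = 36.
        Var[W] = n(n+1)(2n+1)/24 - sum(t^3-t)/48 = 1710/24 - 36/48 = 70.5.
        z = (W - E[W]) / sqrt(Var[W]) = (20 - 22.5) / 8.3964 = -0.2977.
        Two-sided p = 2*Phi(z) = 0.765897.
Step 6: alpha = 0.05. fail to reject H0.

W+ = 20, W- = 25, W = min = 20, p = 0.765897, fail to reject H0.


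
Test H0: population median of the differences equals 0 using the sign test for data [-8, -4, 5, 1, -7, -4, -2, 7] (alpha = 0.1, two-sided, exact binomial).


Step 1: Discard zero differences. Original n = 8; n_eff = number of nonzero differences = 8.
Nonzero differences (with sign): -8, -4, +5, +1, -7, -4, -2, +7
Step 2: Count signs: positive = 3, negative = 5.
Step 3: Under H0: P(positive) = 0.5, so the number of positives S ~ Bin(8, 0.5).
Step 4: Two-sided exact p-value = sum of Bin(8,0.5) probabilities at or below the observed probability = 0.726562.
Step 5: alpha = 0.1. fail to reject H0.

n_eff = 8, pos = 3, neg = 5, p = 0.726562, fail to reject H0.


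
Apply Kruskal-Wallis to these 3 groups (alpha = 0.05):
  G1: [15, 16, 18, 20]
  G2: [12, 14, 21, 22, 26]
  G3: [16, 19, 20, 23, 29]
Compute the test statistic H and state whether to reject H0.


Step 1: Combine all N = 14 observations and assign midranks.
sorted (value, group, rank): (12,G2,1), (14,G2,2), (15,G1,3), (16,G1,4.5), (16,G3,4.5), (18,G1,6), (19,G3,7), (20,G1,8.5), (20,G3,8.5), (21,G2,10), (22,G2,11), (23,G3,12), (26,G2,13), (29,G3,14)
Step 2: Sum ranks within each group.
R_1 = 22 (n_1 = 4)
R_2 = 37 (n_2 = 5)
R_3 = 46 (n_3 = 5)
Step 3: H = 12/(N(N+1)) * sum(R_i^2/n_i) - 3(N+1)
     = 12/(14*15) * (22^2/4 + 37^2/5 + 46^2/5) - 3*15
     = 0.057143 * 818 - 45
     = 1.742857.
Step 4: Ties present; correction factor C = 1 - 12/(14^3 - 14) = 0.995604. Corrected H = 1.742857 / 0.995604 = 1.750552.
Step 5: Under H0, H ~ chi^2(2); p-value = 0.416747.
Step 6: alpha = 0.05. fail to reject H0.

H = 1.7506, df = 2, p = 0.416747, fail to reject H0.


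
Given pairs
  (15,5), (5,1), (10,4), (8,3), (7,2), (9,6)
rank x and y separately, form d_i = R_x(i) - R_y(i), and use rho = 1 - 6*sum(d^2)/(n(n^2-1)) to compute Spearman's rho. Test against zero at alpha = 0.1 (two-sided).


Step 1: Rank x and y separately (midranks; no ties here).
rank(x): 15->6, 5->1, 10->5, 8->3, 7->2, 9->4
rank(y): 5->5, 1->1, 4->4, 3->3, 2->2, 6->6
Step 2: d_i = R_x(i) - R_y(i); compute d_i^2.
  (6-5)^2=1, (1-1)^2=0, (5-4)^2=1, (3-3)^2=0, (2-2)^2=0, (4-6)^2=4
sum(d^2) = 6.
Step 3: rho = 1 - 6*6 / (6*(6^2 - 1)) = 1 - 36/210 = 0.828571.
Step 4: Under H0, t = rho * sqrt((n-2)/(1-rho^2)) = 2.9598 ~ t(4).
Step 5: Two-sided p-value from the t-distribution with 4 df = 0.041563.
Step 6: alpha = 0.1. reject H0.

rho = 0.8286, p = 0.041563, reject H0 at alpha = 0.1.


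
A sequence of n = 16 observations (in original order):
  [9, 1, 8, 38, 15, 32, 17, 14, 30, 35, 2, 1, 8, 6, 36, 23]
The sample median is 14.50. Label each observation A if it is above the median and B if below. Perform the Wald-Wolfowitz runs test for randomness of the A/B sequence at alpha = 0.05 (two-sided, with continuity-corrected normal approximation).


Step 1: Compute median = 14.50; label A = above, B = below.
Labels in order: BBBAAAABAABBBBAA  (n_A = 8, n_B = 8)
Step 2: Count runs R = 6.
Step 3: Under H0 (random ordering), E[R] = 2*n_A*n_B/(n_A+n_B) + 1 = 2*8*8/16 + 1 = 9.0000.
        Var[R] = 2*n_A*n_B*(2*n_A*n_B - n_A - n_B) / ((n_A+n_B)^2 * (n_A+n_B-1)) = 14336/3840 = 3.7333.
        SD[R] = 1.9322.
Step 4: Continuity-corrected z = (R + 0.5 - E[R]) / SD[R] = (6 + 0.5 - 9.0000) / 1.9322 = -1.2939.
Step 5: Two-sided p-value via normal approximation = 2*(1 - Phi(|z|)) = 0.195709.
Step 6: alpha = 0.05. fail to reject H0.

R = 6, z = -1.2939, p = 0.195709, fail to reject H0.


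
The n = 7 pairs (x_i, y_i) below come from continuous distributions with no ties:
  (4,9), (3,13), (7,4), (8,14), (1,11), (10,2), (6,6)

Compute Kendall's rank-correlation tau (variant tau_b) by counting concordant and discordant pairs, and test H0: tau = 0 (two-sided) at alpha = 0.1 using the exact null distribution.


Step 1: Enumerate the 21 unordered pairs (i,j) with i<j and classify each by sign(x_j-x_i) * sign(y_j-y_i).
  (1,2):dx=-1,dy=+4->D; (1,3):dx=+3,dy=-5->D; (1,4):dx=+4,dy=+5->C; (1,5):dx=-3,dy=+2->D
  (1,6):dx=+6,dy=-7->D; (1,7):dx=+2,dy=-3->D; (2,3):dx=+4,dy=-9->D; (2,4):dx=+5,dy=+1->C
  (2,5):dx=-2,dy=-2->C; (2,6):dx=+7,dy=-11->D; (2,7):dx=+3,dy=-7->D; (3,4):dx=+1,dy=+10->C
  (3,5):dx=-6,dy=+7->D; (3,6):dx=+3,dy=-2->D; (3,7):dx=-1,dy=+2->D; (4,5):dx=-7,dy=-3->C
  (4,6):dx=+2,dy=-12->D; (4,7):dx=-2,dy=-8->C; (5,6):dx=+9,dy=-9->D; (5,7):dx=+5,dy=-5->D
  (6,7):dx=-4,dy=+4->D
Step 2: C = 6, D = 15, total pairs = 21.
Step 3: tau = (C - D)/(n(n-1)/2) = (6 - 15)/21 = -0.428571.
Step 4: Exact two-sided p-value (enumerate n! = 5040 permutations of y under H0): p = 0.238889.
Step 5: alpha = 0.1. fail to reject H0.

tau_b = -0.4286 (C=6, D=15), p = 0.238889, fail to reject H0.


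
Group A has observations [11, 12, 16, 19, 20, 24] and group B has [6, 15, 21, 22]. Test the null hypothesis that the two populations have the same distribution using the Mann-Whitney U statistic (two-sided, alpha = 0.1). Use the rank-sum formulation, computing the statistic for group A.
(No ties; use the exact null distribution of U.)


Step 1: Combine and sort all 10 observations; assign midranks.
sorted (value, group): (6,Y), (11,X), (12,X), (15,Y), (16,X), (19,X), (20,X), (21,Y), (22,Y), (24,X)
ranks: 6->1, 11->2, 12->3, 15->4, 16->5, 19->6, 20->7, 21->8, 22->9, 24->10
Step 2: Rank sum for X: R1 = 2 + 3 + 5 + 6 + 7 + 10 = 33.
Step 3: U_X = R1 - n1(n1+1)/2 = 33 - 6*7/2 = 33 - 21 = 12.
       U_Y = n1*n2 - U_X = 24 - 12 = 12.
Step 4: No ties, so the exact null distribution of U (based on enumerating the C(10,6) = 210 equally likely rank assignments) gives the two-sided p-value.
Step 5: p-value = 1.000000; compare to alpha = 0.1. fail to reject H0.

U_X = 12, p = 1.000000, fail to reject H0 at alpha = 0.1.


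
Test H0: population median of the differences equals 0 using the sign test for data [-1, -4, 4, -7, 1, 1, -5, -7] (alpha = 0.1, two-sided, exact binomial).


Step 1: Discard zero differences. Original n = 8; n_eff = number of nonzero differences = 8.
Nonzero differences (with sign): -1, -4, +4, -7, +1, +1, -5, -7
Step 2: Count signs: positive = 3, negative = 5.
Step 3: Under H0: P(positive) = 0.5, so the number of positives S ~ Bin(8, 0.5).
Step 4: Two-sided exact p-value = sum of Bin(8,0.5) probabilities at or below the observed probability = 0.726562.
Step 5: alpha = 0.1. fail to reject H0.

n_eff = 8, pos = 3, neg = 5, p = 0.726562, fail to reject H0.


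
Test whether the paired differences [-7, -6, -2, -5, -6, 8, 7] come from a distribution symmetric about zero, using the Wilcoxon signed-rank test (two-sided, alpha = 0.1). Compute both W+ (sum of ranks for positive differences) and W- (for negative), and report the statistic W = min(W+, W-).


Step 1: Drop any zero differences (none here) and take |d_i|.
|d| = [7, 6, 2, 5, 6, 8, 7]
Step 2: Midrank |d_i| (ties get averaged ranks).
ranks: |7|->5.5, |6|->3.5, |2|->1, |5|->2, |6|->3.5, |8|->7, |7|->5.5
Step 3: Attach original signs; sum ranks with positive sign and with negative sign.
W+ = 7 + 5.5 = 12.5
W- = 5.5 + 3.5 + 1 + 2 + 3.5 = 15.5
(Check: W+ + W- = 28 should equal n(n+1)/2 = 28.)
Step 4: Test statistic W = min(W+, W-) = 12.5.
Step 5: Ties in |d|, so use the tie-corrected normal approximation.
        E[W] = n(n+1)/4 = 7*8/4 = 14.
        Tie groups: |d|=6 (t=2), |d|=7 (t=2); sum(t^3 - t) = 12.
        Var[W] = n(n+1)(2n+1)/24 - sum(t^3-t)/48 = 840/24 - 12/48 = 34.75.
        z = (W - E[W]) / sqrt(Var[W]) = (12.5 - 14) / 5.8949 = -0.2545.
        Two-sided p = 2*Phi(z) = 0.799143.
Step 6: alpha = 0.1. fail to reject H0.

W+ = 12.5, W- = 15.5, W = min = 12.5, p = 0.799143, fail to reject H0.


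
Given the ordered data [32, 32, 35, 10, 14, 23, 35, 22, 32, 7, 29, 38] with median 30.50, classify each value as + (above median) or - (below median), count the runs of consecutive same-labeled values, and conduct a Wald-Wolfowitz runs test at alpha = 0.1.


Step 1: Compute median = 30.50; label A = above, B = below.
Labels in order: AAABBBABABBA  (n_A = 6, n_B = 6)
Step 2: Count runs R = 7.
Step 3: Under H0 (random ordering), E[R] = 2*n_A*n_B/(n_A+n_B) + 1 = 2*6*6/12 + 1 = 7.0000.
        Var[R] = 2*n_A*n_B*(2*n_A*n_B - n_A - n_B) / ((n_A+n_B)^2 * (n_A+n_B-1)) = 4320/1584 = 2.7273.
        SD[R] = 1.6514.
Step 4: R = E[R], so z = 0 with no continuity correction.
Step 5: Two-sided p-value via normal approximation = 2*(1 - Phi(|z|)) = 1.000000.
Step 6: alpha = 0.1. fail to reject H0.

R = 7, z = 0.0000, p = 1.000000, fail to reject H0.


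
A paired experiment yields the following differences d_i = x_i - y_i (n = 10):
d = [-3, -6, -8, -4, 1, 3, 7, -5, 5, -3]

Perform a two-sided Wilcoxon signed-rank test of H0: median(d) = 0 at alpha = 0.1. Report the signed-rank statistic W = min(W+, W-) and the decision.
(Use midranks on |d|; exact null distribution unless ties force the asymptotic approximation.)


Step 1: Drop any zero differences (none here) and take |d_i|.
|d| = [3, 6, 8, 4, 1, 3, 7, 5, 5, 3]
Step 2: Midrank |d_i| (ties get averaged ranks).
ranks: |3|->3, |6|->8, |8|->10, |4|->5, |1|->1, |3|->3, |7|->9, |5|->6.5, |5|->6.5, |3|->3
Step 3: Attach original signs; sum ranks with positive sign and with negative sign.
W+ = 1 + 3 + 9 + 6.5 = 19.5
W- = 3 + 8 + 10 + 5 + 6.5 + 3 = 35.5
(Check: W+ + W- = 55 should equal n(n+1)/2 = 55.)
Step 4: Test statistic W = min(W+, W-) = 19.5.
Step 5: Ties in |d|, so use the tie-corrected normal approximation.
        E[W] = n(n+1)/4 = 10*11/4 = 27.5.
        Tie groups: |d|=3 (t=3), |d|=5 (t=2); sum(t^3 - t) = 30.
        Var[W] = n(n+1)(2n+1)/24 - sum(t^3-t)/48 = 2310/24 - 30/48 = 95.625.
        z = (W - E[W]) / sqrt(Var[W]) = (19.5 - 27.5) / 9.7788 = -0.8181.
        Two-sided p = 2*Phi(z) = 0.413302.
Step 6: alpha = 0.1. fail to reject H0.

W+ = 19.5, W- = 35.5, W = min = 19.5, p = 0.413302, fail to reject H0.


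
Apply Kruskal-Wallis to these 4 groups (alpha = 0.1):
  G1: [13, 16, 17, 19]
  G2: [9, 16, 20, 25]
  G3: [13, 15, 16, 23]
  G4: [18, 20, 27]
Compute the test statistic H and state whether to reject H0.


Step 1: Combine all N = 15 observations and assign midranks.
sorted (value, group, rank): (9,G2,1), (13,G1,2.5), (13,G3,2.5), (15,G3,4), (16,G1,6), (16,G2,6), (16,G3,6), (17,G1,8), (18,G4,9), (19,G1,10), (20,G2,11.5), (20,G4,11.5), (23,G3,13), (25,G2,14), (27,G4,15)
Step 2: Sum ranks within each group.
R_1 = 26.5 (n_1 = 4)
R_2 = 32.5 (n_2 = 4)
R_3 = 25.5 (n_3 = 4)
R_4 = 35.5 (n_4 = 3)
Step 3: H = 12/(N(N+1)) * sum(R_i^2/n_i) - 3(N+1)
     = 12/(15*16) * (26.5^2/4 + 32.5^2/4 + 25.5^2/4 + 35.5^2/3) - 3*16
     = 0.050000 * 1022.27 - 48
     = 3.113542.
Step 4: Ties present; correction factor C = 1 - 36/(15^3 - 15) = 0.989286. Corrected H = 3.113542 / 0.989286 = 3.147262.
Step 5: Under H0, H ~ chi^2(3); p-value = 0.369473.
Step 6: alpha = 0.1. fail to reject H0.

H = 3.1473, df = 3, p = 0.369473, fail to reject H0.


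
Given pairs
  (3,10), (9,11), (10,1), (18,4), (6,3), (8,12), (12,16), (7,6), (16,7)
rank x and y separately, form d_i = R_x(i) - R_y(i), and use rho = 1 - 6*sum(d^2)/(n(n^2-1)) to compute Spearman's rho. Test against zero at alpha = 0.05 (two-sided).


Step 1: Rank x and y separately (midranks; no ties here).
rank(x): 3->1, 9->5, 10->6, 18->9, 6->2, 8->4, 12->7, 7->3, 16->8
rank(y): 10->6, 11->7, 1->1, 4->3, 3->2, 12->8, 16->9, 6->4, 7->5
Step 2: d_i = R_x(i) - R_y(i); compute d_i^2.
  (1-6)^2=25, (5-7)^2=4, (6-1)^2=25, (9-3)^2=36, (2-2)^2=0, (4-8)^2=16, (7-9)^2=4, (3-4)^2=1, (8-5)^2=9
sum(d^2) = 120.
Step 3: rho = 1 - 6*120 / (9*(9^2 - 1)) = 1 - 720/720 = 0.000000.
Step 4: Under H0, t = rho * sqrt((n-2)/(1-rho^2)) = 0.0000 ~ t(7).
Step 5: Two-sided p-value from the t-distribution with 7 df = 1.000000.
Step 6: alpha = 0.05. fail to reject H0.

rho = 0.0000, p = 1.000000, fail to reject H0 at alpha = 0.05.


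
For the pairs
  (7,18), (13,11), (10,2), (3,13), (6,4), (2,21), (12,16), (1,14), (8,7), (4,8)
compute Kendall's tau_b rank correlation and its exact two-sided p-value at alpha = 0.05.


Step 1: Enumerate the 45 unordered pairs (i,j) with i<j and classify each by sign(x_j-x_i) * sign(y_j-y_i).
  (1,2):dx=+6,dy=-7->D; (1,3):dx=+3,dy=-16->D; (1,4):dx=-4,dy=-5->C; (1,5):dx=-1,dy=-14->C
  (1,6):dx=-5,dy=+3->D; (1,7):dx=+5,dy=-2->D; (1,8):dx=-6,dy=-4->C; (1,9):dx=+1,dy=-11->D
  (1,10):dx=-3,dy=-10->C; (2,3):dx=-3,dy=-9->C; (2,4):dx=-10,dy=+2->D; (2,5):dx=-7,dy=-7->C
  (2,6):dx=-11,dy=+10->D; (2,7):dx=-1,dy=+5->D; (2,8):dx=-12,dy=+3->D; (2,9):dx=-5,dy=-4->C
  (2,10):dx=-9,dy=-3->C; (3,4):dx=-7,dy=+11->D; (3,5):dx=-4,dy=+2->D; (3,6):dx=-8,dy=+19->D
  (3,7):dx=+2,dy=+14->C; (3,8):dx=-9,dy=+12->D; (3,9):dx=-2,dy=+5->D; (3,10):dx=-6,dy=+6->D
  (4,5):dx=+3,dy=-9->D; (4,6):dx=-1,dy=+8->D; (4,7):dx=+9,dy=+3->C; (4,8):dx=-2,dy=+1->D
  (4,9):dx=+5,dy=-6->D; (4,10):dx=+1,dy=-5->D; (5,6):dx=-4,dy=+17->D; (5,7):dx=+6,dy=+12->C
  (5,8):dx=-5,dy=+10->D; (5,9):dx=+2,dy=+3->C; (5,10):dx=-2,dy=+4->D; (6,7):dx=+10,dy=-5->D
  (6,8):dx=-1,dy=-7->C; (6,9):dx=+6,dy=-14->D; (6,10):dx=+2,dy=-13->D; (7,8):dx=-11,dy=-2->C
  (7,9):dx=-4,dy=-9->C; (7,10):dx=-8,dy=-8->C; (8,9):dx=+7,dy=-7->D; (8,10):dx=+3,dy=-6->D
  (9,10):dx=-4,dy=+1->D
Step 2: C = 16, D = 29, total pairs = 45.
Step 3: tau = (C - D)/(n(n-1)/2) = (16 - 29)/45 = -0.288889.
Step 4: Exact two-sided p-value (enumerate n! = 3628800 permutations of y under H0): p = 0.291248.
Step 5: alpha = 0.05. fail to reject H0.

tau_b = -0.2889 (C=16, D=29), p = 0.291248, fail to reject H0.


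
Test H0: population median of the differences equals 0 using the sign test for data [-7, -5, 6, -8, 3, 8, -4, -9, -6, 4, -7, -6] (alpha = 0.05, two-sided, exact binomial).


Step 1: Discard zero differences. Original n = 12; n_eff = number of nonzero differences = 12.
Nonzero differences (with sign): -7, -5, +6, -8, +3, +8, -4, -9, -6, +4, -7, -6
Step 2: Count signs: positive = 4, negative = 8.
Step 3: Under H0: P(positive) = 0.5, so the number of positives S ~ Bin(12, 0.5).
Step 4: Two-sided exact p-value = sum of Bin(12,0.5) probabilities at or below the observed probability = 0.387695.
Step 5: alpha = 0.05. fail to reject H0.

n_eff = 12, pos = 4, neg = 8, p = 0.387695, fail to reject H0.


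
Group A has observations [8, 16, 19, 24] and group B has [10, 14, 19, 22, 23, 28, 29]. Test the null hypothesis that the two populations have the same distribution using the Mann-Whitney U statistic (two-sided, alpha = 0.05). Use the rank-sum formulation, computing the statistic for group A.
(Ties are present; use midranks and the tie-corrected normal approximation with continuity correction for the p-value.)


Step 1: Combine and sort all 11 observations; assign midranks.
sorted (value, group): (8,X), (10,Y), (14,Y), (16,X), (19,X), (19,Y), (22,Y), (23,Y), (24,X), (28,Y), (29,Y)
ranks: 8->1, 10->2, 14->3, 16->4, 19->5.5, 19->5.5, 22->7, 23->8, 24->9, 28->10, 29->11
Step 2: Rank sum for X: R1 = 1 + 4 + 5.5 + 9 = 19.5.
Step 3: U_X = R1 - n1(n1+1)/2 = 19.5 - 4*5/2 = 19.5 - 10 = 9.5.
       U_Y = n1*n2 - U_X = 28 - 9.5 = 18.5.
Step 4: Ties are present, so use the tie-corrected normal approximation (with continuity correction) for the p-value.
Step 5: p-value = 0.448659; compare to alpha = 0.05. fail to reject H0.

U_X = 9.5, p = 0.448659, fail to reject H0 at alpha = 0.05.


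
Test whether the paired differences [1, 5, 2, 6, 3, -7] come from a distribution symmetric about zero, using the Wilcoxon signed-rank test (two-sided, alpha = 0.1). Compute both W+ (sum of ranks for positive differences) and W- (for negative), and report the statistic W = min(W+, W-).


Step 1: Drop any zero differences (none here) and take |d_i|.
|d| = [1, 5, 2, 6, 3, 7]
Step 2: Midrank |d_i| (ties get averaged ranks).
ranks: |1|->1, |5|->4, |2|->2, |6|->5, |3|->3, |7|->6
Step 3: Attach original signs; sum ranks with positive sign and with negative sign.
W+ = 1 + 4 + 2 + 5 + 3 = 15
W- = 6 = 6
(Check: W+ + W- = 21 should equal n(n+1)/2 = 21.)
Step 4: Test statistic W = min(W+, W-) = 6.
Step 5: No ties, so the exact null distribution over the 2^6 = 64 sign assignments gives the two-sided p-value = 0.437500.
Step 6: alpha = 0.1. fail to reject H0.

W+ = 15, W- = 6, W = min = 6, p = 0.437500, fail to reject H0.


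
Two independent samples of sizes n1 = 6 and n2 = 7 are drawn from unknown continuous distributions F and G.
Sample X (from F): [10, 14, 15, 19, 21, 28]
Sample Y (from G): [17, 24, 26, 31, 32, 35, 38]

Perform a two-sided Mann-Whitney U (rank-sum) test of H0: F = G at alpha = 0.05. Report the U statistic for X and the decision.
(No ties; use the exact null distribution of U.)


Step 1: Combine and sort all 13 observations; assign midranks.
sorted (value, group): (10,X), (14,X), (15,X), (17,Y), (19,X), (21,X), (24,Y), (26,Y), (28,X), (31,Y), (32,Y), (35,Y), (38,Y)
ranks: 10->1, 14->2, 15->3, 17->4, 19->5, 21->6, 24->7, 26->8, 28->9, 31->10, 32->11, 35->12, 38->13
Step 2: Rank sum for X: R1 = 1 + 2 + 3 + 5 + 6 + 9 = 26.
Step 3: U_X = R1 - n1(n1+1)/2 = 26 - 6*7/2 = 26 - 21 = 5.
       U_Y = n1*n2 - U_X = 42 - 5 = 37.
Step 4: No ties, so the exact null distribution of U (based on enumerating the C(13,6) = 1716 equally likely rank assignments) gives the two-sided p-value.
Step 5: p-value = 0.022145; compare to alpha = 0.05. reject H0.

U_X = 5, p = 0.022145, reject H0 at alpha = 0.05.


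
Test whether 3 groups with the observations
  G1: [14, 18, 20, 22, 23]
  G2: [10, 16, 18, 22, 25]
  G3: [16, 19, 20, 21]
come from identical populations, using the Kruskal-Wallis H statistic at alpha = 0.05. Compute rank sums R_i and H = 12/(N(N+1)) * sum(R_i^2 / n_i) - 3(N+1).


Step 1: Combine all N = 14 observations and assign midranks.
sorted (value, group, rank): (10,G2,1), (14,G1,2), (16,G2,3.5), (16,G3,3.5), (18,G1,5.5), (18,G2,5.5), (19,G3,7), (20,G1,8.5), (20,G3,8.5), (21,G3,10), (22,G1,11.5), (22,G2,11.5), (23,G1,13), (25,G2,14)
Step 2: Sum ranks within each group.
R_1 = 40.5 (n_1 = 5)
R_2 = 35.5 (n_2 = 5)
R_3 = 29 (n_3 = 4)
Step 3: H = 12/(N(N+1)) * sum(R_i^2/n_i) - 3(N+1)
     = 12/(14*15) * (40.5^2/5 + 35.5^2/5 + 29^2/4) - 3*15
     = 0.057143 * 790.35 - 45
     = 0.162857.
Step 4: Ties present; correction factor C = 1 - 24/(14^3 - 14) = 0.991209. Corrected H = 0.162857 / 0.991209 = 0.164302.
Step 5: Under H0, H ~ chi^2(2); p-value = 0.921133.
Step 6: alpha = 0.05. fail to reject H0.

H = 0.1643, df = 2, p = 0.921133, fail to reject H0.


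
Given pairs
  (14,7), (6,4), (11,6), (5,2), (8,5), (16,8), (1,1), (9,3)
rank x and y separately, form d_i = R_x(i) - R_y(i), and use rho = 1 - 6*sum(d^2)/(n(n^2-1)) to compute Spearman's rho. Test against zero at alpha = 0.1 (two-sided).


Step 1: Rank x and y separately (midranks; no ties here).
rank(x): 14->7, 6->3, 11->6, 5->2, 8->4, 16->8, 1->1, 9->5
rank(y): 7->7, 4->4, 6->6, 2->2, 5->5, 8->8, 1->1, 3->3
Step 2: d_i = R_x(i) - R_y(i); compute d_i^2.
  (7-7)^2=0, (3-4)^2=1, (6-6)^2=0, (2-2)^2=0, (4-5)^2=1, (8-8)^2=0, (1-1)^2=0, (5-3)^2=4
sum(d^2) = 6.
Step 3: rho = 1 - 6*6 / (8*(8^2 - 1)) = 1 - 36/504 = 0.928571.
Step 4: Under H0, t = rho * sqrt((n-2)/(1-rho^2)) = 6.1283 ~ t(6).
Step 5: Two-sided p-value from the t-distribution with 6 df = 0.000863.
Step 6: alpha = 0.1. reject H0.

rho = 0.9286, p = 0.000863, reject H0 at alpha = 0.1.
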